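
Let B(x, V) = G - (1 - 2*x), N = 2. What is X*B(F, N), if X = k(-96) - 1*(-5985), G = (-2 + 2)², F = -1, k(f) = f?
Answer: -17667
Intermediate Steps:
G = 0 (G = 0² = 0)
B(x, V) = -1 + 2*x (B(x, V) = 0 - (1 - 2*x) = 0 + (-1 + 2*x) = -1 + 2*x)
X = 5889 (X = -96 - 1*(-5985) = -96 + 5985 = 5889)
X*B(F, N) = 5889*(-1 + 2*(-1)) = 5889*(-1 - 2) = 5889*(-3) = -17667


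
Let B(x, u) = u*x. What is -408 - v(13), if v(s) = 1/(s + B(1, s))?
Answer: -10609/26 ≈ -408.04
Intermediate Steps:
v(s) = 1/(2*s) (v(s) = 1/(s + s*1) = 1/(s + s) = 1/(2*s))
-408 - v(13) = -408 - 1/(2*13) = -408 - 1*1/26 = -408 - 1/26 = -10609/26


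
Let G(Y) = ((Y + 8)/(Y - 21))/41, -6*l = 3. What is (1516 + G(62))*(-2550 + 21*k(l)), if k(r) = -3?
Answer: -6659141658/1681 ≈ -3.9614e+6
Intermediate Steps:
l = -1/2 (l = -1/6*3 = -1/2 ≈ -0.50000)
G(Y) = (8 + Y)/(41*(-21 + Y)) (G(Y) = ((8 + Y)/(-21 + Y))*(1/41) = (8 + Y)/(41*(-21 + Y)))
(1516 + G(62))*(-2550 + 21*k(l)) = (1516 + (8 + 62)/(41*(-21 + 62)))*(-2550 + 21*(-3)) = (1516 + (1/41)*70/41)*(-2550 - 63) = (1516 + (1/41)*(1/41)*70)*(-2613) = (1516 + 70/1681)*(-2613) = (2548466/1681)*(-2613) = -6659141658/1681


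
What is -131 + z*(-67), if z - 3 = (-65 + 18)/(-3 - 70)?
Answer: -27385/73 ≈ -375.14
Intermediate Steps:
z = 266/73 (z = 3 + (-65 + 18)/(-3 - 70) = 3 - 47/(-73) = 3 - 47*(-1/73) = 3 + 47/73 = 266/73 ≈ 3.6438)
-131 + z*(-67) = -131 + (266/73)*(-67) = -131 - 17822/73 = -27385/73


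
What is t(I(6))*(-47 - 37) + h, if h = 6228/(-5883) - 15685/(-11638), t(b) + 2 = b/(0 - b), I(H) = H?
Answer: 5757771533/22822118 ≈ 252.29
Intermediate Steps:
t(b) = -3 (t(b) = -2 + b/(0 - b) = -2 + b/((-b)) = -2 + b*(-1/b) = -2 - 1 = -3)
h = 6597797/22822118 (h = 6228*(-1/5883) - 15685*(-1/11638) = -2076/1961 + 15685/11638 = 6597797/22822118 ≈ 0.28910)
t(I(6))*(-47 - 37) + h = -3*(-47 - 37) + 6597797/22822118 = -3*(-84) + 6597797/22822118 = 252 + 6597797/22822118 = 5757771533/22822118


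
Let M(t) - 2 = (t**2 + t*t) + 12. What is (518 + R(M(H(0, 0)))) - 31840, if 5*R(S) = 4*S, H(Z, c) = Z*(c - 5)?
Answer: -156554/5 ≈ -31311.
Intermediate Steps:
H(Z, c) = Z*(-5 + c)
M(t) = 14 + 2*t**2 (M(t) = 2 + ((t**2 + t*t) + 12) = 2 + ((t**2 + t**2) + 12) = 2 + (2*t**2 + 12) = 2 + (12 + 2*t**2) = 14 + 2*t**2)
R(S) = 4*S/5 (R(S) = (4*S)/5 = 4*S/5)
(518 + R(M(H(0, 0)))) - 31840 = (518 + 4*(14 + 2*(0*(-5 + 0))**2)/5) - 31840 = (518 + 4*(14 + 2*(0*(-5))**2)/5) - 31840 = (518 + 4*(14 + 2*0**2)/5) - 31840 = (518 + 4*(14 + 2*0)/5) - 31840 = (518 + 4*(14 + 0)/5) - 31840 = (518 + (4/5)*14) - 31840 = (518 + 56/5) - 31840 = 2646/5 - 31840 = -156554/5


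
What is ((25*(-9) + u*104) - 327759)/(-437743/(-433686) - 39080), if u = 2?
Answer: 142151862336/16948011137 ≈ 8.3875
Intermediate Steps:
((25*(-9) + u*104) - 327759)/(-437743/(-433686) - 39080) = ((25*(-9) + 2*104) - 327759)/(-437743/(-433686) - 39080) = ((-225 + 208) - 327759)/(-437743*(-1/433686) - 39080) = (-17 - 327759)/(437743/433686 - 39080) = -327776/(-16948011137/433686) = -327776*(-433686/16948011137) = 142151862336/16948011137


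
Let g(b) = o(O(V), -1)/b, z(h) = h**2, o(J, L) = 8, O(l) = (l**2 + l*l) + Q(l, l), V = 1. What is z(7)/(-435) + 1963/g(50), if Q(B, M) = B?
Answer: 21347429/1740 ≈ 12269.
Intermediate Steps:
O(l) = l + 2*l**2 (O(l) = (l**2 + l*l) + l = (l**2 + l**2) + l = 2*l**2 + l = l + 2*l**2)
g(b) = 8/b
z(7)/(-435) + 1963/g(50) = 7**2/(-435) + 1963/((8/50)) = 49*(-1/435) + 1963/((8*(1/50))) = -49/435 + 1963/(4/25) = -49/435 + 1963*(25/4) = -49/435 + 49075/4 = 21347429/1740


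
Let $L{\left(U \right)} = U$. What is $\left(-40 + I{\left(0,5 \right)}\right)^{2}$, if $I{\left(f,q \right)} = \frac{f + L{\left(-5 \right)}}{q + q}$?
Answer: $\frac{6561}{4} \approx 1640.3$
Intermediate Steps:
$I{\left(f,q \right)} = \frac{-5 + f}{2 q}$ ($I{\left(f,q \right)} = \frac{f - 5}{q + q} = \frac{-5 + f}{2 q}$)
$\left(-40 + I{\left(0,5 \right)}\right)^{2} = \left(-40 + \frac{-5 + 0}{2 \cdot 5}\right)^{2} = \left(-40 + \frac{1}{2} \cdot \frac{1}{5} \left(-5\right)\right)^{2} = \left(-40 - \frac{1}{2}\right)^{2} = \left(- \frac{81}{2}\right)^{2} = \frac{6561}{4}$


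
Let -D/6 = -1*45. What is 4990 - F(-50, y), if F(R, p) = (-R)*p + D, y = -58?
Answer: 7620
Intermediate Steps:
D = 270 (D = -(-6)*45 = -6*(-45) = 270)
F(R, p) = 270 - R*p (F(R, p) = (-R)*p + 270 = -R*p + 270 = 270 - R*p)
4990 - F(-50, y) = 4990 - (270 - 1*(-50)*(-58)) = 4990 - (270 - 2900) = 4990 - 1*(-2630) = 4990 + 2630 = 7620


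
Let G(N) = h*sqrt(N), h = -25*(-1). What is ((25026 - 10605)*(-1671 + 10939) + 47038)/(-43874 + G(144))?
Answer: -66850433/21787 ≈ -3068.4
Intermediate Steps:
h = 25
G(N) = 25*sqrt(N)
((25026 - 10605)*(-1671 + 10939) + 47038)/(-43874 + G(144)) = ((25026 - 10605)*(-1671 + 10939) + 47038)/(-43874 + 25*sqrt(144)) = (14421*9268 + 47038)/(-43874 + 25*12) = (133653828 + 47038)/(-43874 + 300) = 133700866/(-43574) = 133700866*(-1/43574) = -66850433/21787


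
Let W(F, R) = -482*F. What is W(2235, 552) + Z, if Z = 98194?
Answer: -979076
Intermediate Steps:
W(2235, 552) + Z = -482*2235 + 98194 = -1077270 + 98194 = -979076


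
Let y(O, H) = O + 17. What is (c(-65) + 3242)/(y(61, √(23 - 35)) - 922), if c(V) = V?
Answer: -3177/844 ≈ -3.7642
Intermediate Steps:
y(O, H) = 17 + O
(c(-65) + 3242)/(y(61, √(23 - 35)) - 922) = (-65 + 3242)/((17 + 61) - 922) = 3177/(78 - 922) = 3177/(-844) = 3177*(-1/844) = -3177/844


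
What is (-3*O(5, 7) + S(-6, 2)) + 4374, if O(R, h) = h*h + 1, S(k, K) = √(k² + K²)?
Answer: 4224 + 2*√10 ≈ 4230.3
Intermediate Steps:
S(k, K) = √(K² + k²)
O(R, h) = 1 + h² (O(R, h) = h² + 1 = 1 + h²)
(-3*O(5, 7) + S(-6, 2)) + 4374 = (-3*(1 + 7²) + √(2² + (-6)²)) + 4374 = (-3*(1 + 49) + √(4 + 36)) + 4374 = (-3*50 + √40) + 4374 = (-150 + 2*√10) + 4374 = 4224 + 2*√10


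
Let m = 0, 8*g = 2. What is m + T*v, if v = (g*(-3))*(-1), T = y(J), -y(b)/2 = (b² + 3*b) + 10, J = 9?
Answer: -177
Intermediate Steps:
g = ¼ (g = (⅛)*2 = ¼ ≈ 0.25000)
y(b) = -20 - 6*b - 2*b² (y(b) = -2*((b² + 3*b) + 10) = -2*(10 + b² + 3*b) = -20 - 6*b - 2*b²)
T = -236 (T = -20 - 6*9 - 2*9² = -20 - 54 - 2*81 = -20 - 54 - 162 = -236)
v = ¾ (v = ((¼)*(-3))*(-1) = -¾*(-1) = ¾ ≈ 0.75000)
m + T*v = 0 - 236*¾ = 0 - 177 = -177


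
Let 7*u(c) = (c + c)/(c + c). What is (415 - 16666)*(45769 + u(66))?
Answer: -5206560384/7 ≈ -7.4379e+8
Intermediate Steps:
u(c) = 1/7 (u(c) = ((c + c)/(c + c))/7 = ((2*c)/((2*c)))/7 = ((2*c)*(1/(2*c)))/7 = (1/7)*1 = 1/7)
(415 - 16666)*(45769 + u(66)) = (415 - 16666)*(45769 + 1/7) = -16251*320384/7 = -5206560384/7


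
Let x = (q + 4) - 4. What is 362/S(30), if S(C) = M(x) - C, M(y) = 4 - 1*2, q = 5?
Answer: -181/14 ≈ -12.929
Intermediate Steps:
x = 5 (x = (5 + 4) - 4 = 9 - 4 = 5)
M(y) = 2 (M(y) = 4 - 2 = 2)
S(C) = 2 - C
362/S(30) = 362/(2 - 1*30) = 362/(2 - 30) = 362/(-28) = 362*(-1/28) = -181/14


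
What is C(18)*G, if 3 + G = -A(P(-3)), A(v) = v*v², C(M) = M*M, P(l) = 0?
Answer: -972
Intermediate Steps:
C(M) = M²
A(v) = v³
G = -3 (G = -3 - 1*0³ = -3 - 1*0 = -3 + 0 = -3)
C(18)*G = 18²*(-3) = 324*(-3) = -972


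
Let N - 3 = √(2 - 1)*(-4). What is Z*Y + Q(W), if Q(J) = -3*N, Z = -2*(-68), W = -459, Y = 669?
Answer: 90987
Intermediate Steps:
Z = 136
N = -1 (N = 3 + √(2 - 1)*(-4) = 3 + √1*(-4) = 3 + 1*(-4) = 3 - 4 = -1)
Q(J) = 3 (Q(J) = -3*(-1) = 3)
Z*Y + Q(W) = 136*669 + 3 = 90984 + 3 = 90987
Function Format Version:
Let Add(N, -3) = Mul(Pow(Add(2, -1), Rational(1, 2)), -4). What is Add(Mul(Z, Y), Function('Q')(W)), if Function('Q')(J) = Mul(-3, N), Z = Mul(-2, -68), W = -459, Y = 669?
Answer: 90987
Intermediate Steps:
Z = 136
N = -1 (N = Add(3, Mul(Pow(Add(2, -1), Rational(1, 2)), -4)) = Add(3, Mul(Pow(1, Rational(1, 2)), -4)) = Add(3, Mul(1, -4)) = Add(3, -4) = -1)
Function('Q')(J) = 3 (Function('Q')(J) = Mul(-3, -1) = 3)
Add(Mul(Z, Y), Function('Q')(W)) = Add(Mul(136, 669), 3) = Add(90984, 3) = 90987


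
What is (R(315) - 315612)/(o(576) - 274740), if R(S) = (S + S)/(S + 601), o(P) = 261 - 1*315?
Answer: 48183327/41951884 ≈ 1.1485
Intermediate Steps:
o(P) = -54 (o(P) = 261 - 315 = -54)
R(S) = 2*S/(601 + S) (R(S) = (2*S)/(601 + S) = 2*S/(601 + S))
(R(315) - 315612)/(o(576) - 274740) = (2*315/(601 + 315) - 315612)/(-54 - 274740) = (2*315/916 - 315612)/(-274794) = (2*315*(1/916) - 315612)*(-1/274794) = (315/458 - 315612)*(-1/274794) = -144549981/458*(-1/274794) = 48183327/41951884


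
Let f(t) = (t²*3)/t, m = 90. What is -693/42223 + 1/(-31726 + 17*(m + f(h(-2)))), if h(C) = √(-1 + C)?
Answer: -633156675475/38499193984837 - 51*I*√3/911806219 ≈ -0.016446 - 9.6879e-8*I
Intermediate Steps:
f(t) = 3*t (f(t) = (3*t²)/t = 3*t)
-693/42223 + 1/(-31726 + 17*(m + f(h(-2)))) = -693/42223 + 1/(-31726 + 17*(90 + 3*√(-1 - 2))) = -693*1/42223 + 1/(-31726 + 17*(90 + 3*√(-3))) = -693/42223 + 1/(-31726 + 17*(90 + 3*(I*√3))) = -693/42223 + 1/(-31726 + 17*(90 + 3*I*√3)) = -693/42223 + 1/(-31726 + (1530 + 51*I*√3)) = -693/42223 + 1/(-30196 + 51*I*√3)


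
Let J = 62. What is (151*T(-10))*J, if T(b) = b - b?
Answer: 0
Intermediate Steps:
T(b) = 0
(151*T(-10))*J = (151*0)*62 = 0*62 = 0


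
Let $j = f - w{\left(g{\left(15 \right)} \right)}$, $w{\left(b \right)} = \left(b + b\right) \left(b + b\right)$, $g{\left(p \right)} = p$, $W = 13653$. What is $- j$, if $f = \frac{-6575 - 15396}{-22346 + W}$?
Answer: $\frac{7801729}{8693} \approx 897.47$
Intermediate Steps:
$w{\left(b \right)} = 4 b^{2}$ ($w{\left(b \right)} = 2 b 2 b = 4 b^{2}$)
$f = \frac{21971}{8693}$ ($f = \frac{-6575 - 15396}{-22346 + 13653} = - \frac{21971}{-8693} = \left(-21971\right) \left(- \frac{1}{8693}\right) = \frac{21971}{8693} \approx 2.5274$)
$j = - \frac{7801729}{8693}$ ($j = \frac{21971}{8693} - 4 \cdot 15^{2} = \frac{21971}{8693} - 4 \cdot 225 = \frac{21971}{8693} - 900 = - \frac{7801729}{8693} \approx -897.47$)
$- j = \left(-1\right) \left(- \frac{7801729}{8693}\right) = \frac{7801729}{8693}$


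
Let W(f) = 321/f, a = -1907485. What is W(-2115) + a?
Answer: -1344777032/705 ≈ -1.9075e+6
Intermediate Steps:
W(-2115) + a = 321/(-2115) - 1907485 = 321*(-1/2115) - 1907485 = -107/705 - 1907485 = -1344777032/705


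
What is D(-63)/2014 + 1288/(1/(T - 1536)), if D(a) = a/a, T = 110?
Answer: -3699089631/2014 ≈ -1.8367e+6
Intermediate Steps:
D(a) = 1
D(-63)/2014 + 1288/(1/(T - 1536)) = 1/2014 + 1288/(1/(110 - 1536)) = 1*(1/2014) + 1288/(1/(-1426)) = 1/2014 + 1288/(-1/1426) = 1/2014 + 1288*(-1426) = 1/2014 - 1836688 = -3699089631/2014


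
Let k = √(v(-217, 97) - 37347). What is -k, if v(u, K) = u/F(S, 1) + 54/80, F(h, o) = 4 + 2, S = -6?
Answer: -I*√134576970/60 ≈ -193.35*I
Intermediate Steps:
F(h, o) = 6
v(u, K) = 27/40 + u/6 (v(u, K) = u/6 + 54/80 = u*(⅙) + 54*(1/80) = u/6 + 27/40 = 27/40 + u/6)
k = I*√134576970/60 (k = √((27/40 + (⅙)*(-217)) - 37347) = √((27/40 - 217/6) - 37347) = √(-4259/120 - 37347) = √(-4485899/120) = I*√134576970/60 ≈ 193.35*I)
-k = -I*√134576970/60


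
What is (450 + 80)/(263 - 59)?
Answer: 265/102 ≈ 2.5980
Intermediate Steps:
(450 + 80)/(263 - 59) = 530/204 = 530*(1/204) = 265/102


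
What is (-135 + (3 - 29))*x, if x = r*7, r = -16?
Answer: 18032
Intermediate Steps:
x = -112 (x = -16*7 = -112)
(-135 + (3 - 29))*x = (-135 + (3 - 29))*(-112) = (-135 - 26)*(-112) = -161*(-112) = 18032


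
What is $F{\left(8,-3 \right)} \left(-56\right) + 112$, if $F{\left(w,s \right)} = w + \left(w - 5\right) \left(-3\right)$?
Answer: $168$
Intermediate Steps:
$F{\left(w,s \right)} = 15 - 2 w$ ($F{\left(w,s \right)} = w + \left(-5 + w\right) \left(-3\right) = w - \left(-15 + 3 w\right) = 15 - 2 w$)
$F{\left(8,-3 \right)} \left(-56\right) + 112 = \left(15 - 16\right) \left(-56\right) + 112 = \left(-1\right) \left(-56\right) + 112 = 56 + 112 = 168$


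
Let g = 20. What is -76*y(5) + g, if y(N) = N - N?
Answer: 20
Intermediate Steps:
y(N) = 0
-76*y(5) + g = -76*0 + 20 = 0 + 20 = 20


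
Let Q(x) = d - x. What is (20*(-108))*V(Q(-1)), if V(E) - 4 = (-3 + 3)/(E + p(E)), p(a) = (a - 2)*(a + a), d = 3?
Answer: -8640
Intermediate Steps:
p(a) = 2*a*(-2 + a) (p(a) = (-2 + a)*(2*a) = 2*a*(-2 + a))
Q(x) = 3 - x
V(E) = 4 (V(E) = 4 + (-3 + 3)/(E + 2*E*(-2 + E)) = 4 + 0/(E + 2*E*(-2 + E)) = 4 + 0 = 4)
(20*(-108))*V(Q(-1)) = (20*(-108))*4 = -2160*4 = -8640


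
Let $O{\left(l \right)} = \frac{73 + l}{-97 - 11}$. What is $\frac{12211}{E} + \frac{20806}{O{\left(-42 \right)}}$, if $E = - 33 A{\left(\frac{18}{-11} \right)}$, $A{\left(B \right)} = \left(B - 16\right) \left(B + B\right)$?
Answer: $- \frac{47084313647}{649512} \approx -72492.0$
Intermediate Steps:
$A{\left(B \right)} = 2 B \left(-16 + B\right)$ ($A{\left(B \right)} = \left(-16 + B\right) 2 B = 2 B \left(-16 + B\right)$)
$O{\left(l \right)} = - \frac{73}{108} - \frac{l}{108}$ ($O{\left(l \right)} = \frac{73 + l}{-108} = \left(73 + l\right) \left(- \frac{1}{108}\right) = - \frac{73}{108} - \frac{l}{108}$)
$E = - \frac{20952}{11}$ ($E = - 33 \cdot 2 \frac{18}{-11} \left(-16 + \frac{18}{-11}\right) = - 33 \cdot 2 \cdot 18 \left(- \frac{1}{11}\right) \left(-16 + 18 \left(- \frac{1}{11}\right)\right) = - 33 \cdot 2 \left(- \frac{18}{11}\right) \left(-16 - \frac{18}{11}\right) = - 33 \cdot 2 \left(- \frac{18}{11}\right) \left(- \frac{194}{11}\right) = \left(-33\right) \frac{6984}{121} = - \frac{20952}{11} \approx -1904.7$)
$\frac{12211}{E} + \frac{20806}{O{\left(-42 \right)}} = \frac{12211}{- \frac{20952}{11}} + \frac{20806}{- \frac{73}{108} - - \frac{7}{18}} = 12211 \left(- \frac{11}{20952}\right) + \frac{20806}{- \frac{73}{108} + \frac{7}{18}} = - \frac{134321}{20952} + \frac{20806}{- \frac{31}{108}} = - \frac{134321}{20952} + 20806 \left(- \frac{108}{31}\right) = - \frac{134321}{20952} - \frac{2247048}{31} = - \frac{47084313647}{649512}$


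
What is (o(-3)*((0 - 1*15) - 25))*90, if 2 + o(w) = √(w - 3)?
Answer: 7200 - 3600*I*√6 ≈ 7200.0 - 8818.2*I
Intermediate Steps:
o(w) = -2 + √(-3 + w) (o(w) = -2 + √(w - 3) = -2 + √(-3 + w))
(o(-3)*((0 - 1*15) - 25))*90 = ((-2 + √(-3 - 3))*((0 - 1*15) - 25))*90 = ((-2 + √(-6))*((0 - 15) - 25))*90 = ((-2 + I*√6)*(-15 - 25))*90 = ((-2 + I*√6)*(-40))*90 = (80 - 40*I*√6)*90 = 7200 - 3600*I*√6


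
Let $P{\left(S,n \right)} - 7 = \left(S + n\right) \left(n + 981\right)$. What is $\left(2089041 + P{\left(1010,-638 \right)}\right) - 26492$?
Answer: $2190152$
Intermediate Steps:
$P{\left(S,n \right)} = 7 + \left(981 + n\right) \left(S + n\right)$ ($P{\left(S,n \right)} = 7 + \left(S + n\right) \left(n + 981\right) = 7 + \left(S + n\right) \left(981 + n\right) = 7 + \left(981 + n\right) \left(S + n\right)$)
$\left(2089041 + P{\left(1010,-638 \right)}\right) - 26492 = \left(2089041 + \left(7 + \left(-638\right)^{2} + 981 \cdot 1010 + 981 \left(-638\right) + 1010 \left(-638\right)\right)\right) - 26492 = \left(2089041 + \left(7 + 407044 + 990810 - 625878 - 644380\right)\right) - 26492 = \left(2089041 + 127603\right) - 26492 = 2216644 - 26492 = 2190152$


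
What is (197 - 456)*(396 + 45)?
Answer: -114219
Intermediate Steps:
(197 - 456)*(396 + 45) = -259*441 = -114219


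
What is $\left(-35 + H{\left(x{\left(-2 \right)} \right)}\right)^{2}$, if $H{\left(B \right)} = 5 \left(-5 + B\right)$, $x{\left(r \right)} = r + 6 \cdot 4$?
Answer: $2500$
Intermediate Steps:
$x{\left(r \right)} = 24 + r$ ($x{\left(r \right)} = r + 24 = 24 + r$)
$H{\left(B \right)} = -25 + 5 B$
$\left(-35 + H{\left(x{\left(-2 \right)} \right)}\right)^{2} = \left(-35 - \left(25 - 5 \left(24 - 2\right)\right)\right)^{2} = \left(-35 + \left(-25 + 5 \cdot 22\right)\right)^{2} = \left(-35 + \left(-25 + 110\right)\right)^{2} = \left(-35 + 85\right)^{2} = 50^{2} = 2500$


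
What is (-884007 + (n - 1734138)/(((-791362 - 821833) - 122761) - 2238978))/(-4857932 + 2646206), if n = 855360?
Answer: 8873405560/22200668879 ≈ 0.39969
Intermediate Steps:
(-884007 + (n - 1734138)/(((-791362 - 821833) - 122761) - 2238978))/(-4857932 + 2646206) = (-884007 + (855360 - 1734138)/(((-791362 - 821833) - 122761) - 2238978))/(-4857932 + 2646206) = (-884007 - 878778/((-1613195 - 122761) - 2238978))/(-2211726) = (-884007 - 878778/(-1735956 - 2238978))*(-1/2211726) = (-884007 - 878778/(-3974934))*(-1/2211726) = (-884007 - 878778*(-1/3974934))*(-1/2211726) = (-884007 + 146463/662489)*(-1/2211726) = -585644766960/662489*(-1/2211726) = 8873405560/22200668879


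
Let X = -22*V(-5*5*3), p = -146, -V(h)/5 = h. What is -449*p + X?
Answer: 57304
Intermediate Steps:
V(h) = -5*h
X = -8250 (X = -(-110)*-5*5*3 = -(-110)*(-25*3) = -(-110)*(-75) = -22*375 = -8250)
-449*p + X = -449*(-146) - 8250 = 65554 - 8250 = 57304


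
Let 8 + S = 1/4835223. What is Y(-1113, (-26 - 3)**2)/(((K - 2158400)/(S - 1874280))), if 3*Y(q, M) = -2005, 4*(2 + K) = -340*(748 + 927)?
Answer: -18170513894677115/33374309604813 ≈ -544.45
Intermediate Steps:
K = -142377 (K = -2 + (-340*(748 + 927))/4 = -2 + (-340*1675)/4 = -2 + (1/4)*(-569500) = -2 - 142375 = -142377)
Y(q, M) = -2005/3 (Y(q, M) = (1/3)*(-2005) = -2005/3)
S = -38681783/4835223 (S = -8 + 1/4835223 = -38681783/4835223 ≈ -8.0000)
Y(-1113, (-26 - 3)**2)/(((K - 2158400)/(S - 1874280))) = -2005*(-38681783/4835223 - 1874280)/(-142377 - 2158400)/3 = -2005/(3*((-2300777/(-9062600446223/4835223)))) = -2005/(3*((-2300777*(-4835223/9062600446223)))) = -2005/(3*11124769868271/9062600446223) = -2005/3*9062600446223/11124769868271 = -18170513894677115/33374309604813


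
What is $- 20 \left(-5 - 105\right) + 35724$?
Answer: $37924$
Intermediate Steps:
$- 20 \left(-5 - 105\right) + 35724 = \left(-20\right) \left(-110\right) + 35724 = 2200 + 35724 = 37924$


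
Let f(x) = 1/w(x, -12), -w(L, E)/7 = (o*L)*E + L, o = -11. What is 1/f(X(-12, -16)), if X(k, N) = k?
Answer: 11172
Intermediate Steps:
w(L, E) = -7*L + 77*E*L (w(L, E) = -7*((-11*L)*E + L) = -7*(-11*E*L + L) = -7*(L - 11*E*L) = -7*L + 77*E*L)
f(x) = -1/(931*x) (f(x) = 1/(7*x*(-1 + 11*(-12))) = 1/(7*x*(-1 - 132)) = 1/(7*x*(-133)) = 1/(-931*x) = -1/(931*x))
1/f(X(-12, -16)) = 1/(-1/931/(-12)) = 1/(-1/931*(-1/12)) = 1/(1/11172) = 11172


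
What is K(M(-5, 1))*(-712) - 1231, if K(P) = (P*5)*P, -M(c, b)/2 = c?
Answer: -357231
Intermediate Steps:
M(c, b) = -2*c
K(P) = 5*P**2 (K(P) = (5*P)*P = 5*P**2)
K(M(-5, 1))*(-712) - 1231 = (5*(-2*(-5))**2)*(-712) - 1231 = (5*10**2)*(-712) - 1231 = (5*100)*(-712) - 1231 = 500*(-712) - 1231 = -356000 - 1231 = -357231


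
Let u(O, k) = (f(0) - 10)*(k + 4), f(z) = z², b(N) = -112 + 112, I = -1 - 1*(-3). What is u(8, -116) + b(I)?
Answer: 1120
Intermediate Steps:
I = 2 (I = -1 + 3 = 2)
b(N) = 0
u(O, k) = -40 - 10*k (u(O, k) = (0² - 10)*(k + 4) = (0 - 10)*(4 + k) = -10*(4 + k) = -40 - 10*k)
u(8, -116) + b(I) = (-40 - 10*(-116)) + 0 = (-40 + 1160) + 0 = 1120 + 0 = 1120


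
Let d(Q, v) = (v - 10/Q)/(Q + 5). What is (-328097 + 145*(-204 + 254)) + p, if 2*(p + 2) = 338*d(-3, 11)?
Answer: -1917827/6 ≈ -3.1964e+5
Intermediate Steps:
d(Q, v) = (v - 10/Q)/(5 + Q)
p = 7255/6 (p = -2 + (338*((-10 - 3*11)/((-3)*(5 - 3))))/2 = -2 + (338*(-1/3*(-10 - 33)/2))/2 = -2 + (338*(-1/3*1/2*(-43)))/2 = -2 + (338*(43/6))/2 = -2 + (1/2)*(7267/3) = -2 + 7267/6 = 7255/6 ≈ 1209.2)
(-328097 + 145*(-204 + 254)) + p = (-328097 + 145*(-204 + 254)) + 7255/6 = (-328097 + 145*50) + 7255/6 = (-328097 + 7250) + 7255/6 = -320847 + 7255/6 = -1917827/6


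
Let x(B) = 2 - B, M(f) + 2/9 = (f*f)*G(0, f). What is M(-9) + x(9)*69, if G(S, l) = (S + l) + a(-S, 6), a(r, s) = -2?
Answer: -12368/9 ≈ -1374.2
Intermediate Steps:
G(S, l) = -2 + S + l (G(S, l) = (S + l) - 2 = -2 + S + l)
M(f) = -2/9 + f²*(-2 + f) (M(f) = -2/9 + (f*f)*(-2 + 0 + f) = -2/9 + f²*(-2 + f))
M(-9) + x(9)*69 = (-2/9 + (-9)²*(-2 - 9)) + (2 - 1*9)*69 = (-2/9 + 81*(-11)) + (2 - 9)*69 = (-2/9 - 891) - 7*69 = -8021/9 - 483 = -12368/9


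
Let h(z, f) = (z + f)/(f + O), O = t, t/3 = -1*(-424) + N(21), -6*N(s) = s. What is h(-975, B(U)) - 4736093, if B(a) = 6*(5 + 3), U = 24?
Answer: -1378203269/291 ≈ -4.7361e+6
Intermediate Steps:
N(s) = -s/6
B(a) = 48 (B(a) = 6*8 = 48)
t = 2523/2 (t = 3*(-1*(-424) - 1/6*21) = 3*(424 - 7/2) = 3*(841/2) = 2523/2 ≈ 1261.5)
O = 2523/2 ≈ 1261.5
h(z, f) = (f + z)/(2523/2 + f) (h(z, f) = (z + f)/(f + 2523/2) = (f + z)/(2523/2 + f))
h(-975, B(U)) - 4736093 = 2*(48 - 975)/(2523 + 2*48) - 4736093 = 2*(-927)/(2523 + 96) - 4736093 = 2*(-927)/2619 - 4736093 = 2*(1/2619)*(-927) - 4736093 = -206/291 - 4736093 = -1378203269/291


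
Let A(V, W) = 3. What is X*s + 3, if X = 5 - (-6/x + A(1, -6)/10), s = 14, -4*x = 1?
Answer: -1336/5 ≈ -267.20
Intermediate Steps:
x = -¼ (x = -¼*1 = -¼ ≈ -0.25000)
X = -193/10 (X = 5 - (-6/(-¼) + 3/10) = 5 - (-6*(-4) + 3*(⅒)) = 5 - (24 + 3/10) = 5 - 1*243/10 = 5 - 243/10 = -193/10 ≈ -19.300)
X*s + 3 = -193/10*14 + 3 = -1351/5 + 3 = -1336/5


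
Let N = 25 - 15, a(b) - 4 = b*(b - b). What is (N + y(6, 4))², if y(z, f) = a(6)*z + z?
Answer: 1600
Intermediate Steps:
a(b) = 4 (a(b) = 4 + b*(b - b) = 4 + b*0 = 4 + 0 = 4)
y(z, f) = 5*z (y(z, f) = 4*z + z = 5*z)
N = 10
(N + y(6, 4))² = (10 + 5*6)² = (10 + 30)² = 40² = 1600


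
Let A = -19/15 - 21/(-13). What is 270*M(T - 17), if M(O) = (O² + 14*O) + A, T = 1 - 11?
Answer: 1233234/13 ≈ 94864.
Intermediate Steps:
T = -10
A = 68/195 (A = -19*1/15 - 21*(-1/13) = -19/15 + 21/13 = 68/195 ≈ 0.34872)
M(O) = 68/195 + O² + 14*O (M(O) = (O² + 14*O) + 68/195 = 68/195 + O² + 14*O)
270*M(T - 17) = 270*(68/195 + (-10 - 17)² + 14*(-10 - 17)) = 270*(68/195 + (-27)² + 14*(-27)) = 270*(68/195 + 729 - 378) = 270*(68513/195) = 1233234/13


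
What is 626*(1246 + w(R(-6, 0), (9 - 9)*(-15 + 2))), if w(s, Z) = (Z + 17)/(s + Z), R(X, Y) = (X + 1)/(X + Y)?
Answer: 3963832/5 ≈ 7.9277e+5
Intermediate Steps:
R(X, Y) = (1 + X)/(X + Y)
w(s, Z) = (17 + Z)/(Z + s)
626*(1246 + w(R(-6, 0), (9 - 9)*(-15 + 2))) = 626*(1246 + (17 + (9 - 9)*(-15 + 2))/((9 - 9)*(-15 + 2) + (1 - 6)/(-6 + 0))) = 626*(1246 + (17 + 0*(-13))/(0*(-13) - 5/(-6))) = 626*(1246 + (17 + 0)/(0 - ⅙*(-5))) = 626*(1246 + 17/(0 + ⅚)) = 626*(1246 + 17/(⅚)) = 626*(1246 + (6/5)*17) = 626*(1246 + 102/5) = 626*(6332/5) = 3963832/5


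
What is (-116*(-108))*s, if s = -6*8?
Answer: -601344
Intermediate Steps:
s = -48
(-116*(-108))*s = -116*(-108)*(-48) = 12528*(-48) = -601344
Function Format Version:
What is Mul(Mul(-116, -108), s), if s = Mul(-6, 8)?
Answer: -601344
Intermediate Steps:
s = -48
Mul(Mul(-116, -108), s) = Mul(Mul(-116, -108), -48) = Mul(12528, -48) = -601344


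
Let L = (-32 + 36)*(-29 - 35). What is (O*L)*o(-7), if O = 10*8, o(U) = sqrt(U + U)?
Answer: -20480*I*sqrt(14) ≈ -76629.0*I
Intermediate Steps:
o(U) = sqrt(2)*sqrt(U) (o(U) = sqrt(2*U) = sqrt(2)*sqrt(U))
O = 80
L = -256 (L = 4*(-64) = -256)
(O*L)*o(-7) = (80*(-256))*(sqrt(2)*sqrt(-7)) = -20480*sqrt(2)*I*sqrt(7) = -20480*I*sqrt(14)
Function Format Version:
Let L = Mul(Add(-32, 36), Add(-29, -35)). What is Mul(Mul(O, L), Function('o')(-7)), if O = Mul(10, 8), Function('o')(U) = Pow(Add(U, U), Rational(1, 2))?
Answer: Mul(-20480, I, Pow(14, Rational(1, 2))) ≈ Mul(-76629., I)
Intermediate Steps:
Function('o')(U) = Mul(Pow(2, Rational(1, 2)), Pow(U, Rational(1, 2))) (Function('o')(U) = Pow(Mul(2, U), Rational(1, 2)) = Mul(Pow(2, Rational(1, 2)), Pow(U, Rational(1, 2))))
O = 80
L = -256 (L = Mul(4, -64) = -256)
Mul(Mul(O, L), Function('o')(-7)) = Mul(Mul(80, -256), Mul(Pow(2, Rational(1, 2)), Pow(-7, Rational(1, 2)))) = Mul(-20480, Mul(Pow(2, Rational(1, 2)), Mul(I, Pow(7, Rational(1, 2))))) = Mul(-20480, Mul(I, Pow(14, Rational(1, 2)))) = Mul(-20480, I, Pow(14, Rational(1, 2)))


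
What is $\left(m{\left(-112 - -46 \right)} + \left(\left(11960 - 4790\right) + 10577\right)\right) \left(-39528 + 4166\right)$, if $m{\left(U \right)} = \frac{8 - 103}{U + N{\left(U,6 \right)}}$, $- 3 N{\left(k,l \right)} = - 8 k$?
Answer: $- \frac{75937578789}{121} \approx -6.2758 \cdot 10^{8}$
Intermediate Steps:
$N{\left(k,l \right)} = \frac{8 k}{3}$ ($N{\left(k,l \right)} = - \frac{\left(-8\right) k}{3} = \frac{8 k}{3}$)
$m{\left(U \right)} = - \frac{285}{11 U}$ ($m{\left(U \right)} = \frac{8 - 103}{U + \frac{8 U}{3}} = - \frac{95}{\frac{11}{3} U} = - 95 \frac{3}{11 U} = - \frac{285}{11 U}$)
$\left(m{\left(-112 - -46 \right)} + \left(\left(11960 - 4790\right) + 10577\right)\right) \left(-39528 + 4166\right) = \left(- \frac{285}{11 \left(-112 - -46\right)} + \left(\left(11960 - 4790\right) + 10577\right)\right) \left(-39528 + 4166\right) = \left(- \frac{285}{11 \left(-112 + 46\right)} + \left(7170 + 10577\right)\right) \left(-35362\right) = \left(- \frac{285}{11 \left(-66\right)} + 17747\right) \left(-35362\right) = \left(\left(- \frac{285}{11}\right) \left(- \frac{1}{66}\right) + 17747\right) \left(-35362\right) = \left(\frac{95}{242} + 17747\right) \left(-35362\right) = \frac{4294869}{242} \left(-35362\right) = - \frac{75937578789}{121}$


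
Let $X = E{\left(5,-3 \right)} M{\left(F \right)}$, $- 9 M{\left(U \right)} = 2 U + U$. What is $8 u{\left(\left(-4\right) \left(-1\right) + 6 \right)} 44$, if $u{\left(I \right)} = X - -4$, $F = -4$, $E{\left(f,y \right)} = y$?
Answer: $0$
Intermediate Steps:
$M{\left(U \right)} = - \frac{U}{3}$ ($M{\left(U \right)} = - \frac{2 U + U}{9} = - \frac{3 U}{9} = - \frac{U}{3}$)
$X = -4$ ($X = - 3 \left(\left(- \frac{1}{3}\right) \left(-4\right)\right) = \left(-3\right) \frac{4}{3} = -4$)
$u{\left(I \right)} = 0$ ($u{\left(I \right)} = -4 - -4 = -4 + 4 = 0$)
$8 u{\left(\left(-4\right) \left(-1\right) + 6 \right)} 44 = 8 \cdot 0 \cdot 44 = 0 \cdot 44 = 0$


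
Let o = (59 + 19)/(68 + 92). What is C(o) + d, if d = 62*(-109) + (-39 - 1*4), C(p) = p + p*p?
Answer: -43521759/6400 ≈ -6800.3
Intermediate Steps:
o = 39/80 (o = 78/160 = 78*(1/160) = 39/80 ≈ 0.48750)
C(p) = p + p²
d = -6801 (d = -6758 + (-39 - 4) = -6758 - 43 = -6801)
C(o) + d = 39*(1 + 39/80)/80 - 6801 = (39/80)*(119/80) - 6801 = 4641/6400 - 6801 = -43521759/6400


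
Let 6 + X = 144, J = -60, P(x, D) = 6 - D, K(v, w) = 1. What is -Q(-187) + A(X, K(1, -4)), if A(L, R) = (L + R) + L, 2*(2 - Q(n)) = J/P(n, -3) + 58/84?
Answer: 22849/84 ≈ 272.01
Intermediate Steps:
Q(n) = 419/84 (Q(n) = 2 - (-60/(6 - 1*(-3)) + 58/84)/2 = 2 - (-60/(6 + 3) + 58*(1/84))/2 = 2 - (-60/9 + 29/42)/2 = 2 - (-60*1/9 + 29/42)/2 = 2 - (-20/3 + 29/42)/2 = 2 - 1/2*(-251/42) = 2 + 251/84 = 419/84)
X = 138 (X = -6 + 144 = 138)
A(L, R) = R + 2*L
-Q(-187) + A(X, K(1, -4)) = -1*419/84 + (1 + 2*138) = -419/84 + (1 + 276) = -419/84 + 277 = 22849/84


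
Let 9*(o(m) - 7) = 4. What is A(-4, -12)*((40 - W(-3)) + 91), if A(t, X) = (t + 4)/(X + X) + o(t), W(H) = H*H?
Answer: 8174/9 ≈ 908.22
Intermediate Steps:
W(H) = H²
o(m) = 67/9 (o(m) = 7 + (⅑)*4 = 7 + 4/9 = 67/9)
A(t, X) = 67/9 + (4 + t)/(2*X) (A(t, X) = (t + 4)/(X + X) + 67/9 = (4 + t)/((2*X)) + 67/9 = (4 + t)*(1/(2*X)) + 67/9 = (4 + t)/(2*X) + 67/9 = 67/9 + (4 + t)/(2*X))
A(-4, -12)*((40 - W(-3)) + 91) = ((1/18)*(36 + 9*(-4) + 134*(-12))/(-12))*((40 - 1*(-3)²) + 91) = ((1/18)*(-1/12)*(36 - 36 - 1608))*((40 - 1*9) + 91) = ((1/18)*(-1/12)*(-1608))*((40 - 9) + 91) = 67*(31 + 91)/9 = (67/9)*122 = 8174/9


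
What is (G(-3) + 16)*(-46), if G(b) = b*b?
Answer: -1150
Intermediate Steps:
G(b) = b²
(G(-3) + 16)*(-46) = ((-3)² + 16)*(-46) = (9 + 16)*(-46) = 25*(-46) = -1150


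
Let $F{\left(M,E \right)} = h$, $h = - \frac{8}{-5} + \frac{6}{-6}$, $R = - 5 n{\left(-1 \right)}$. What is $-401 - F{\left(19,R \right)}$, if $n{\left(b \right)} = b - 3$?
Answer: $- \frac{2008}{5} \approx -401.6$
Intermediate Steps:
$n{\left(b \right)} = -3 + b$ ($n{\left(b \right)} = b - 3 = -3 + b$)
$R = 20$ ($R = - 5 \left(-3 - 1\right) = \left(-5\right) \left(-4\right) = 20$)
$h = \frac{3}{5}$ ($h = \left(-8\right) \left(- \frac{1}{5}\right) + 6 \left(- \frac{1}{6}\right) = \frac{8}{5} - 1 = \frac{3}{5} \approx 0.6$)
$F{\left(M,E \right)} = \frac{3}{5}$
$-401 - F{\left(19,R \right)} = -401 - \frac{3}{5} = - \frac{2008}{5}$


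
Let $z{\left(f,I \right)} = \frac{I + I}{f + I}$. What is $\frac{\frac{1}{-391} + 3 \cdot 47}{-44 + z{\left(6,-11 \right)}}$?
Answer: $- \frac{137825}{38709} \approx -3.5605$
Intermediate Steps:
$z{\left(f,I \right)} = \frac{2 I}{I + f}$
$\frac{\frac{1}{-391} + 3 \cdot 47}{-44 + z{\left(6,-11 \right)}} = \frac{\frac{1}{-391} + 3 \cdot 47}{-44 + 2 \left(-11\right) \frac{1}{-11 + 6}} = \frac{- \frac{1}{391} + 141}{-44 + 2 \left(-11\right) \frac{1}{-5}} = \frac{55130}{391 \left(-44 + 2 \left(-11\right) \left(- \frac{1}{5}\right)\right)} = \frac{55130}{391 \left(-44 + \frac{22}{5}\right)} = \frac{55130}{391 \left(- \frac{198}{5}\right)} = \frac{55130}{391} \left(- \frac{5}{198}\right) = - \frac{137825}{38709}$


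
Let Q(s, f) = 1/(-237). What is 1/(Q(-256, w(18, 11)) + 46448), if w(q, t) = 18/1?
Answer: 237/11008175 ≈ 2.1529e-5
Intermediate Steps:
w(q, t) = 18 (w(q, t) = 18*1 = 18)
Q(s, f) = -1/237
1/(Q(-256, w(18, 11)) + 46448) = 1/(-1/237 + 46448) = 1/(11008175/237) = 237/11008175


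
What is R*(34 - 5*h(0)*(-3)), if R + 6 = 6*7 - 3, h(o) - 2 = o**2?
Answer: 2112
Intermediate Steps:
h(o) = 2 + o**2
R = 33 (R = -6 + (6*7 - 3) = -6 + (42 - 3) = -6 + 39 = 33)
R*(34 - 5*h(0)*(-3)) = 33*(34 - 5*(2 + 0**2)*(-3)) = 33*(34 - 5*(2 + 0)*(-3)) = 33*(34 - 5*2*(-3)) = 33*(34 - 10*(-3)) = 33*(34 + 30) = 33*64 = 2112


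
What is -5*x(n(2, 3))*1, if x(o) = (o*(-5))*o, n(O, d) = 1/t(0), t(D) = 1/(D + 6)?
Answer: 900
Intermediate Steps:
t(D) = 1/(6 + D)
n(O, d) = 6 (n(O, d) = 1/(1/(6 + 0)) = 1/(1/6) = 1/(⅙) = 6)
x(o) = -5*o² (x(o) = (-5*o)*o = -5*o²)
-5*x(n(2, 3))*1 = -(-25)*6²*1 = -(-25)*36*1 = -5*(-180)*1 = 900*1 = 900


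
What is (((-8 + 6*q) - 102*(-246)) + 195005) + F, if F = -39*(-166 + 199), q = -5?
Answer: 218772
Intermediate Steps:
F = -1287 (F = -39*33 = -1287)
(((-8 + 6*q) - 102*(-246)) + 195005) + F = (((-8 + 6*(-5)) - 102*(-246)) + 195005) - 1287 = (((-8 - 30) + 25092) + 195005) - 1287 = ((-38 + 25092) + 195005) - 1287 = (25054 + 195005) - 1287 = 220059 - 1287 = 218772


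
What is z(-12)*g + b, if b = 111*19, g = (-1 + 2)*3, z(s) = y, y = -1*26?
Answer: 2031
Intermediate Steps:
y = -26
z(s) = -26
g = 3 (g = 1*3 = 3)
b = 2109
z(-12)*g + b = -26*3 + 2109 = -78 + 2109 = 2031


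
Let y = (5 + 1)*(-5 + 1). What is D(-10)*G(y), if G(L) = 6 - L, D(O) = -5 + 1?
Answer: -120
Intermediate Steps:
y = -24 (y = 6*(-4) = -24)
D(O) = -4
D(-10)*G(y) = -4*(6 - 1*(-24)) = -4*(6 + 24) = -4*30 = -120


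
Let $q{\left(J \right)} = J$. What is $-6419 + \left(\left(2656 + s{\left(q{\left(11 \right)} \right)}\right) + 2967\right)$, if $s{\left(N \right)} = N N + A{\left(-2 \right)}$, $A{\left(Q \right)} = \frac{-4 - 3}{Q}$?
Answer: $- \frac{1343}{2} \approx -671.5$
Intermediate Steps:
$A{\left(Q \right)} = - \frac{7}{Q}$
$s{\left(N \right)} = \frac{7}{2} + N^{2}$ ($s{\left(N \right)} = N N - \frac{7}{-2} = N^{2} - - \frac{7}{2} = N^{2} + \frac{7}{2} = \frac{7}{2} + N^{2}$)
$-6419 + \left(\left(2656 + s{\left(q{\left(11 \right)} \right)}\right) + 2967\right) = -6419 + \left(\left(2656 + \left(\frac{7}{2} + 11^{2}\right)\right) + 2967\right) = -6419 + \left(\left(2656 + \left(\frac{7}{2} + 121\right)\right) + 2967\right) = -6419 + \left(\left(2656 + \frac{249}{2}\right) + 2967\right) = -6419 + \left(\frac{5561}{2} + 2967\right) = -6419 + \frac{11495}{2} = - \frac{1343}{2}$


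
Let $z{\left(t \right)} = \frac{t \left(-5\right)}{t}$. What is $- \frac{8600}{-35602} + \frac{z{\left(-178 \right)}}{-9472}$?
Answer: $\frac{40818605}{168611072} \approx 0.24209$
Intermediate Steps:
$z{\left(t \right)} = -5$ ($z{\left(t \right)} = \frac{\left(-5\right) t}{t} = -5$)
$- \frac{8600}{-35602} + \frac{z{\left(-178 \right)}}{-9472} = - \frac{8600}{-35602} - \frac{5}{-9472} = \left(-8600\right) \left(- \frac{1}{35602}\right) - - \frac{5}{9472} = \frac{4300}{17801} + \frac{5}{9472} = \frac{40818605}{168611072}$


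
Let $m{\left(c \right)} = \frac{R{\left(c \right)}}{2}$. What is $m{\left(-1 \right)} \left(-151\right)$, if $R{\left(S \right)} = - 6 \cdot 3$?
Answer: $1359$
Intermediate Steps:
$R{\left(S \right)} = -18$ ($R{\left(S \right)} = \left(-1\right) 18 = -18$)
$m{\left(c \right)} = -9$ ($m{\left(c \right)} = - \frac{18}{2} = \left(-18\right) \frac{1}{2} = -9$)
$m{\left(-1 \right)} \left(-151\right) = \left(-9\right) \left(-151\right) = 1359$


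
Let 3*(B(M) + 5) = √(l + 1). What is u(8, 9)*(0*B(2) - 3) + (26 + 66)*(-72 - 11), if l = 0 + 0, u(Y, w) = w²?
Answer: -7879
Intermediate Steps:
l = 0
B(M) = -14/3 (B(M) = -5 + √(0 + 1)/3 = -5 + √1/3 = -5 + (⅓)*1 = -5 + ⅓ = -14/3)
u(8, 9)*(0*B(2) - 3) + (26 + 66)*(-72 - 11) = 9²*(0*(-14/3) - 3) + (26 + 66)*(-72 - 11) = 81*(0 - 3) + 92*(-83) = 81*(-3) - 7636 = -243 - 7636 = -7879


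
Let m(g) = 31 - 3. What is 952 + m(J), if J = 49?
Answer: 980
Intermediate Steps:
m(g) = 28
952 + m(J) = 952 + 28 = 980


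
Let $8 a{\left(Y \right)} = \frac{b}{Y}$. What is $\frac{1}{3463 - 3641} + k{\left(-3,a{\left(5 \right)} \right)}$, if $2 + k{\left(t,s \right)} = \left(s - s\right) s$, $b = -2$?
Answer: $- \frac{357}{178} \approx -2.0056$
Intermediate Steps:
$a{\left(Y \right)} = - \frac{1}{4 Y}$ ($a{\left(Y \right)} = \frac{\left(-2\right) \frac{1}{Y}}{8} = - \frac{1}{4 Y}$)
$k{\left(t,s \right)} = -2$ ($k{\left(t,s \right)} = -2 + \left(s - s\right) s = -2 + 0 s = -2 + 0 = -2$)
$\frac{1}{3463 - 3641} + k{\left(-3,a{\left(5 \right)} \right)} = \frac{1}{3463 - 3641} - 2 = \frac{1}{-178} - 2 = - \frac{1}{178} - 2 = - \frac{357}{178}$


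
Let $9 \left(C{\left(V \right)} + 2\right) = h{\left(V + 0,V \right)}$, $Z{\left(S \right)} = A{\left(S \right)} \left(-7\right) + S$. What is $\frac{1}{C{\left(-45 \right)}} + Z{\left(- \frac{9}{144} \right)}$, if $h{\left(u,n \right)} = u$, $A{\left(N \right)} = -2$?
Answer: $\frac{1545}{112} \approx 13.795$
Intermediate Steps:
$Z{\left(S \right)} = 14 + S$ ($Z{\left(S \right)} = \left(-2\right) \left(-7\right) + S = 14 + S$)
$C{\left(V \right)} = -2 + \frac{V}{9}$ ($C{\left(V \right)} = -2 + \frac{V + 0}{9} = -2 + \frac{V}{9}$)
$\frac{1}{C{\left(-45 \right)}} + Z{\left(- \frac{9}{144} \right)} = \frac{1}{-2 + \frac{1}{9} \left(-45\right)} + \left(14 - \frac{9}{144}\right) = \frac{1}{-2 - 5} + \left(14 - \frac{1}{16}\right) = \frac{1}{-7} + \left(14 - \frac{1}{16}\right) = - \frac{1}{7} + \frac{223}{16} = \frac{1545}{112}$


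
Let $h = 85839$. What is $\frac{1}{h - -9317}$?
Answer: $\frac{1}{95156} \approx 1.0509 \cdot 10^{-5}$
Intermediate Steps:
$\frac{1}{h - -9317} = \frac{1}{85839 - -9317} = \frac{1}{85839 + 9317} = \frac{1}{95156}$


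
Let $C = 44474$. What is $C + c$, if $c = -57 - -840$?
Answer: $45257$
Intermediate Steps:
$c = 783$ ($c = -57 + 840 = 783$)
$C + c = 44474 + 783 = 45257$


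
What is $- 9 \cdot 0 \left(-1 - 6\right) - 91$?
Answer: $-91$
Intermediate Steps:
$- 9 \cdot 0 \left(-1 - 6\right) - 91 = - 9 \cdot 0 \left(-7\right) - 91 = \left(-9\right) 0 - 91 = 0 - 91 = -91$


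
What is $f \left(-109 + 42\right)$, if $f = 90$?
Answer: $-6030$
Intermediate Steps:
$f \left(-109 + 42\right) = 90 \left(-109 + 42\right) = 90 \left(-67\right) = -6030$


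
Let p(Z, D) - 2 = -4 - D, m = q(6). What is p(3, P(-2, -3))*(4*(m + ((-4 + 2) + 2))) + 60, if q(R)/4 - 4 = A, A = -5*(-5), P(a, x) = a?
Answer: 60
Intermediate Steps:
A = 25
q(R) = 116 (q(R) = 16 + 4*25 = 16 + 100 = 116)
m = 116
p(Z, D) = -2 - D (p(Z, D) = 2 + (-4 - D) = -2 - D)
p(3, P(-2, -3))*(4*(m + ((-4 + 2) + 2))) + 60 = (-2 - 1*(-2))*(4*(116 + ((-4 + 2) + 2))) + 60 = (-2 + 2)*(4*(116 + (-2 + 2))) + 60 = 0*(4*(116 + 0)) + 60 = 0*(4*116) + 60 = 0*464 + 60 = 0 + 60 = 60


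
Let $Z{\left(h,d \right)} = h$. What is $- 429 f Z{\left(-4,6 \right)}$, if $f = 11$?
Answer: $18876$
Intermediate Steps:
$- 429 f Z{\left(-4,6 \right)} = - 429 \cdot 11 \left(-4\right) = \left(-429\right) \left(-44\right) = 18876$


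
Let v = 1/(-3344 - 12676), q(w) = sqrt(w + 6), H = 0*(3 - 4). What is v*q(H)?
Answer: -sqrt(6)/16020 ≈ -0.00015290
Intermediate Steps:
H = 0 (H = 0*(-1) = 0)
q(w) = sqrt(6 + w)
v = -1/16020 (v = 1/(-16020) = -1/16020 ≈ -6.2422e-5)
v*q(H) = -sqrt(6 + 0)/16020 = -sqrt(6)/16020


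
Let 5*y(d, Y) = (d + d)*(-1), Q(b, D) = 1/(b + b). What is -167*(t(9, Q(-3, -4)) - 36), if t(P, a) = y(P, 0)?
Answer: 33066/5 ≈ 6613.2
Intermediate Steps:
Q(b, D) = 1/(2*b)
y(d, Y) = -2*d/5 (y(d, Y) = ((d + d)*(-1))/5 = ((2*d)*(-1))/5 = (-2*d)/5 = -2*d/5)
t(P, a) = -2*P/5
-167*(t(9, Q(-3, -4)) - 36) = -167*(-⅖*9 - 36) = -167*(-18/5 - 36) = -167*(-198/5) = 33066/5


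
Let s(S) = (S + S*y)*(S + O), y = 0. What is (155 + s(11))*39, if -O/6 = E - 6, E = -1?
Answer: 28782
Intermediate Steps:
O = 42 (O = -6*(-1 - 6) = -6*(-7) = 42)
s(S) = S*(42 + S) (s(S) = (S + S*0)*(S + 42) = (S + 0)*(42 + S) = S*(42 + S))
(155 + s(11))*39 = (155 + 11*(42 + 11))*39 = (155 + 11*53)*39 = (155 + 583)*39 = 738*39 = 28782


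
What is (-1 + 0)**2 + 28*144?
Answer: 4033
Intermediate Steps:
(-1 + 0)**2 + 28*144 = (-1)**2 + 4032 = 1 + 4032 = 4033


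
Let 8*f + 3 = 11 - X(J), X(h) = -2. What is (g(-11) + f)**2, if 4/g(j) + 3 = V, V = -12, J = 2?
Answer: 3481/3600 ≈ 0.96694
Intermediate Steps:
f = 5/4 (f = -3/8 + (11 - 1*(-2))/8 = -3/8 + (11 + 2)/8 = -3/8 + (1/8)*13 = -3/8 + 13/8 = 5/4 ≈ 1.2500)
g(j) = -4/15 (g(j) = 4/(-3 - 12) = 4/(-15) = 4*(-1/15) = -4/15)
(g(-11) + f)**2 = (-4/15 + 5/4)**2 = (59/60)**2 = 3481/3600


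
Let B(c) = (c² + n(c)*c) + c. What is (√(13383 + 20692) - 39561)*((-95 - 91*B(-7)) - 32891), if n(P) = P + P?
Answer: 1808966286 - 228630*√1363 ≈ 1.8005e+9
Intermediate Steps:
n(P) = 2*P
B(c) = c + 3*c² (B(c) = (c² + (2*c)*c) + c = (c² + 2*c²) + c = 3*c² + c = c + 3*c²)
(√(13383 + 20692) - 39561)*((-95 - 91*B(-7)) - 32891) = (√(13383 + 20692) - 39561)*((-95 - (-637)*(1 + 3*(-7))) - 32891) = (√34075 - 39561)*((-95 - (-637)*(1 - 21)) - 32891) = (5*√1363 - 39561)*((-95 - (-637)*(-20)) - 32891) = (-39561 + 5*√1363)*((-95 - 91*140) - 32891) = (-39561 + 5*√1363)*((-95 - 12740) - 32891) = (-39561 + 5*√1363)*(-12835 - 32891) = (-39561 + 5*√1363)*(-45726) = 1808966286 - 228630*√1363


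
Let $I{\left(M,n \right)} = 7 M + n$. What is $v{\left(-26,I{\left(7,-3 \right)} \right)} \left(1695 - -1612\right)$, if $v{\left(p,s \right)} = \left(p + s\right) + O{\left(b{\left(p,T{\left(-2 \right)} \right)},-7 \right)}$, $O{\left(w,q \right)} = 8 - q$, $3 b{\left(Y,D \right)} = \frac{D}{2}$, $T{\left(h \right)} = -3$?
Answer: $115745$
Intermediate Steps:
$b{\left(Y,D \right)} = \frac{D}{6}$ ($b{\left(Y,D \right)} = \frac{D \frac{1}{2}}{3} = \frac{\frac{1}{2} D}{3} = \frac{D}{6}$)
$I{\left(M,n \right)} = n + 7 M$
$v{\left(p,s \right)} = 15 + p + s$ ($v{\left(p,s \right)} = \left(p + s\right) + \left(8 - -7\right) = \left(p + s\right) + \left(8 + 7\right) = \left(p + s\right) + 15 = 15 + p + s$)
$v{\left(-26,I{\left(7,-3 \right)} \right)} \left(1695 - -1612\right) = \left(15 - 26 + \left(-3 + 7 \cdot 7\right)\right) \left(1695 - -1612\right) = \left(15 - 26 + \left(-3 + 49\right)\right) \left(1695 + 1612\right) = \left(15 - 26 + 46\right) 3307 = 35 \cdot 3307 = 115745$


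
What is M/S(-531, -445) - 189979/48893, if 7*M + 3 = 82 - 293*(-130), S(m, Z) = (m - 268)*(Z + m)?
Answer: -1035185088955/266895543824 ≈ -3.8786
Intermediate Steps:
S(m, Z) = (-268 + m)*(Z + m)
M = 38169/7 (M = -3/7 + (82 - 293*(-130))/7 = -3/7 + (82 + 38090)/7 = -3/7 + (⅐)*38172 = -3/7 + 38172/7 = 38169/7 ≈ 5452.7)
M/S(-531, -445) - 189979/48893 = 38169/(7*((-531)² - 268*(-445) - 268*(-531) - 445*(-531))) - 189979/48893 = 38169/(7*(281961 + 119260 + 142308 + 236295)) - 189979*1/48893 = (38169/7)/779824 - 189979/48893 = (38169/7)*(1/779824) - 189979/48893 = 38169/5458768 - 189979/48893 = -1035185088955/266895543824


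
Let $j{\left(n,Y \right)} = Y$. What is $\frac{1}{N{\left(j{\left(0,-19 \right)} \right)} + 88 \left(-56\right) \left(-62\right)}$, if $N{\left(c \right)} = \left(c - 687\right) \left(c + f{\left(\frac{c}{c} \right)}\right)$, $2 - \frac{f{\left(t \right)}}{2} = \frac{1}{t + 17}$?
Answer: $\frac{9}{2845840} \approx 3.1625 \cdot 10^{-6}$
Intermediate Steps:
$f{\left(t \right)} = 4 - \frac{2}{17 + t}$ ($f{\left(t \right)} = 4 - \frac{2}{t + 17} = 4 - \frac{2}{17 + t}$)
$N{\left(c \right)} = \left(-687 + c\right) \left(\frac{35}{9} + c\right)$ ($N{\left(c \right)} = \left(c - 687\right) \left(c + \frac{2 \left(33 + 2 \frac{c}{c}\right)}{17 + \frac{c}{c}}\right) = \left(-687 + c\right) \left(c + \frac{2 \left(33 + 2 \cdot 1\right)}{17 + 1}\right) = \left(-687 + c\right) \left(c + \frac{2 \left(33 + 2\right)}{18}\right) = \left(-687 + c\right) \left(c + 2 \cdot \frac{1}{18} \cdot 35\right) = \left(-687 + c\right) \left(c + \frac{35}{9}\right) = \left(-687 + c\right) \left(\frac{35}{9} + c\right)$)
$\frac{1}{N{\left(j{\left(0,-19 \right)} \right)} + 88 \left(-56\right) \left(-62\right)} = \frac{1}{\left(- \frac{8015}{3} + \left(-19\right)^{2} - - \frac{116812}{9}\right) + 88 \left(-56\right) \left(-62\right)} = \frac{1}{\left(- \frac{8015}{3} + 361 + \frac{116812}{9}\right) - -305536} = \frac{1}{\frac{96016}{9} + 305536} = \frac{1}{\frac{2845840}{9}} = \frac{9}{2845840}$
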